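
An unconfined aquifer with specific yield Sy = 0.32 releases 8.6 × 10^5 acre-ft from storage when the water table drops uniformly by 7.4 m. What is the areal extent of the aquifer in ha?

A ≈ 44800 ha

ΔV = 8.6 × 10^5 acre-ft = 1.061 × 10^9 m³
A = ΔV / (Sy × Δh) = 1.061 × 10^9 / (0.32 × 7.4) = 4.48 × 10^8 m²
A = 4.48 × 10^8 m² = 44800 ha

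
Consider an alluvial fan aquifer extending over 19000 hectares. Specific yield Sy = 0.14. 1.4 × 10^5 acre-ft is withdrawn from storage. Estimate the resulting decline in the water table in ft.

Δh ≈ 21.3 ft

A = 19000 hectares = 1.9 × 10^8 m²
ΔV = 1.4 × 10^5 acre-ft = 1.727 × 10^8 m³
Δh = ΔV / (Sy × A) = 1.727 × 10^8 m³ / (0.14 × 1.9 × 10^8 m²) = 6.492 m
Δh = 6.492 m = 21.3 ft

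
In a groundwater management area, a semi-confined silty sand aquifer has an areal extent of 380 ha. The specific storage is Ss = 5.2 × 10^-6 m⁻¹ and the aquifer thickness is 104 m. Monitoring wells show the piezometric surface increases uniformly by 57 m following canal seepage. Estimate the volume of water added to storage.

S = Ss × b = 5.2 × 10^-6 m⁻¹ × 104 m = 5.408 × 10^-4
A = 380 ha = 3.8 × 10^6 m²
ΔV = S × A × Δh = 5.408 × 10^-4 × 3.8 × 10^6 m² × 57 m = 1.171 × 10^5 m³

ΔV ≈ 1.17 × 10^5 m³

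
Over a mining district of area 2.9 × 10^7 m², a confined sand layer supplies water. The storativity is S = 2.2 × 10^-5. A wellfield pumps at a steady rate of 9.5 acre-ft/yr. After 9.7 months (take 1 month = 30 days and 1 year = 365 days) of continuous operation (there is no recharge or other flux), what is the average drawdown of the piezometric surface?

Δh ≈ 14.6 m

Q = 9.5 acre-ft/yr = 32.1 m³/d
t = 9.7 months = 291 d
ΔV = Q × t = 32.1 m³/d × 291 d = 9342 m³
Δh = ΔV / (S × A) = 9342 / (2.2 × 10^-5 × 2.9 × 10^7) = 14.64 m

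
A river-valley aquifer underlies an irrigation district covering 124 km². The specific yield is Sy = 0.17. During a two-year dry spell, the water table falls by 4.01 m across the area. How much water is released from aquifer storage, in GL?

A = 124 km² = 1.24 × 10^8 m²
ΔV = Sy × A × Δh = 0.17 × 1.24 × 10^8 m² × 4.01 m = 8.453 × 10^7 m³
ΔV = 8.453 × 10^7 m³ = 84.53 GL

ΔV ≈ 84.5 GL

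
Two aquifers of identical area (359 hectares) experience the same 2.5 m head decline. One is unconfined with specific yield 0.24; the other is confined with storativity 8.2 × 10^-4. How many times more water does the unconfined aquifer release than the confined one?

A = 359 hectares = 3.59 × 10^6 m²
Unconfined: ΔV_u = Sy × A × Δh = 0.24 × 3.59 × 10^6 × 2.5 = 2.154 × 10^6 m³
Confined: ΔV_c = S × A × Δh = 8.2 × 10^-4 × 3.59 × 10^6 × 2.5 = 7359 m³
Ratio = ΔV_u / ΔV_c = Sy / S = 0.24 / 8.2 × 10^-4 = 292.7

ΔV_u / ΔV_c ≈ 293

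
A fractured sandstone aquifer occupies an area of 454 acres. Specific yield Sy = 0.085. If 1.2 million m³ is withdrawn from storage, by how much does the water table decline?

A = 454 acres = 1.837 × 10^6 m²
ΔV = 1.2 million m³ = 1.2 × 10^6 m³
Δh = ΔV / (Sy × A) = 1.2 × 10^6 m³ / (0.085 × 1.837 × 10^6 m²) = 7.684 m

Δh ≈ 7.68 m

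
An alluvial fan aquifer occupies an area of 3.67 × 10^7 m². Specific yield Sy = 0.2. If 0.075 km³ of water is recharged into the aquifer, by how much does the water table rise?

ΔV = 0.075 km³ = 7.5 × 10^7 m³
Δh = ΔV / (Sy × A) = 7.5 × 10^7 m³ / (0.2 × 3.67 × 10^7 m²) = 10.22 m

Δh ≈ 10.2 m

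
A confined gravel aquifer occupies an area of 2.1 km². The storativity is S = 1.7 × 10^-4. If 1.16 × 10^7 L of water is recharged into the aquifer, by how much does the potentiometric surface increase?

A = 2.1 km² = 2.1 × 10^6 m²
ΔV = 1.16 × 10^7 L = 11600 m³
Δh = ΔV / (S × A) = 11600 m³ / (1.7 × 10^-4 × 2.1 × 10^6 m²) = 32.49 m

Δh ≈ 32.5 m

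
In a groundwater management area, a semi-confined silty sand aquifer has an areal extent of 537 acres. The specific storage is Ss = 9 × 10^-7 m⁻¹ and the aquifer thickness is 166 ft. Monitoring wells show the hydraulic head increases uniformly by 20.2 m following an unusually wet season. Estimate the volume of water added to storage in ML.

ΔV ≈ 2 ML

b = 166 ft = 50.6 m
S = Ss × b = 9 × 10^-7 m⁻¹ × 50.6 m = 4.554 × 10^-5
A = 537 acres = 2.173 × 10^6 m²
ΔV = S × A × Δh = 4.554 × 10^-5 × 2.173 × 10^6 m² × 20.2 m = 1999 m³
ΔV = 1999 m³ = 1.999 ML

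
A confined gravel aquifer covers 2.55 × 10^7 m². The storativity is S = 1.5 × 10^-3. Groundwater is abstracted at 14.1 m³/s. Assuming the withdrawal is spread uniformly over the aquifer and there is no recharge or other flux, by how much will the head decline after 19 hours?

Δh ≈ 25.2 m

Q = 14.1 m³/s = 1.218 × 10^6 m³/d
t = 19 hours = 0.7917 d
ΔV = Q × t = 1.218 × 10^6 m³/d × 0.7917 d = 9.644 × 10^5 m³
Δh = ΔV / (S × A) = 9.644 × 10^5 / (0.0015 × 2.55 × 10^7) = 25.21 m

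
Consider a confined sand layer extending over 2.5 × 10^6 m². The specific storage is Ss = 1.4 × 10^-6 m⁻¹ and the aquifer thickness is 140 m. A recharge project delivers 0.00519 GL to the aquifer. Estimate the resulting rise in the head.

S = Ss × b = 1.4 × 10^-6 m⁻¹ × 140 m = 1.96 × 10^-4
ΔV = 0.00519 GL = 5190 m³
Δh = ΔV / (S × A) = 5190 m³ / (1.96 × 10^-4 × 2.5 × 10^6 m²) = 10.59 m

Δh ≈ 10.6 m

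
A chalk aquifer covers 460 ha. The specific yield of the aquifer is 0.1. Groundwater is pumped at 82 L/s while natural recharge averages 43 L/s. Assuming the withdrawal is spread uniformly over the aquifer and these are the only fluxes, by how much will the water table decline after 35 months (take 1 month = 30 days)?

Δh ≈ 7.69 m

A = 460 ha = 4.6 × 10^6 m²
Net abstraction = 82 − 43 = 39 L/s
Q_net = 39 L/s = 3370 m³/d
t = 35 months = 1050 d
ΔV = Q × t = 3370 m³/d × 1050 d = 3.538 × 10^6 m³
Δh = ΔV / (Sy × A) = 3.538 × 10^6 / (0.1 × 4.6 × 10^6) = 7.691 m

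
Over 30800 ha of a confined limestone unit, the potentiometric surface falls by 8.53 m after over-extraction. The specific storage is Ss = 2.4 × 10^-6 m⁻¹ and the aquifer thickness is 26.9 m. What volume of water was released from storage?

ΔV ≈ 1.7 × 10^5 m³

S = Ss × b = 2.4 × 10^-6 m⁻¹ × 26.9 m = 6.456 × 10^-5
A = 30800 ha = 3.08 × 10^8 m²
ΔV = S × A × Δh = 6.456 × 10^-5 × 3.08 × 10^8 m² × 8.53 m = 1.696 × 10^5 m³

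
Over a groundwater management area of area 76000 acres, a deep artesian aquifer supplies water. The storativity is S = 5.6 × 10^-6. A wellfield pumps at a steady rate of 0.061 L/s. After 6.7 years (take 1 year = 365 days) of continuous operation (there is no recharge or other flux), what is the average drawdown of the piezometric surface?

Δh ≈ 7.48 m

A = 76000 acres = 3.076 × 10^8 m²
Q = 0.061 L/s = 5.27 m³/d
t = 6.7 years = 2446 d
ΔV = Q × t = 5.27 m³/d × 2446 d = 12890 m³
Δh = ΔV / (S × A) = 12890 / (5.6 × 10^-6 × 3.076 × 10^8) = 7.483 m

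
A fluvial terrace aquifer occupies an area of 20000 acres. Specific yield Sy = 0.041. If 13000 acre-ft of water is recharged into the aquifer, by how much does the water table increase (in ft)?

A = 20000 acres = 8.094 × 10^7 m²
ΔV = 13000 acre-ft = 1.604 × 10^7 m³
Δh = ΔV / (Sy × A) = 1.604 × 10^7 m³ / (0.041 × 8.094 × 10^7 m²) = 4.832 m
Δh = 4.832 m = 15.85 ft

Δh ≈ 15.9 ft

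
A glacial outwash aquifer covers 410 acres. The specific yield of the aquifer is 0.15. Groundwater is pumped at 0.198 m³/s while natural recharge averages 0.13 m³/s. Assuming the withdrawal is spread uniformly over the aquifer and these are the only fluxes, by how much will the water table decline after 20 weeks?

Δh ≈ 3.3 m

A = 410 acres = 1.659 × 10^6 m²
Net abstraction = 0.198 − 0.13 = 0.068 m³/s
Q_net = 0.068 m³/s = 5875 m³/d
t = 20 weeks = 140 d
ΔV = Q × t = 5875 m³/d × 140 d = 8.225 × 10^5 m³
Δh = ΔV / (Sy × A) = 8.225 × 10^5 / (0.15 × 1.659 × 10^6) = 3.305 m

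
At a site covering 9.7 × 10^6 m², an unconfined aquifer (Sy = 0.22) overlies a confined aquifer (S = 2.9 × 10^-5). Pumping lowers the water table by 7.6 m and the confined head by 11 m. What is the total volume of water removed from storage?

Unconfined: ΔV_u = Sy × A × Δh_u = 0.22 × 9.7 × 10^6 × 7.6 = 1.622 × 10^7 m³
Confined: ΔV_c = S × A × Δh_c = 2.9 × 10^-5 × 9.7 × 10^6 × 11 = 3094 m³
Total ΔV = 1.622 × 10^7 + 3094 = 1.622 × 10^7 m³

ΔV ≈ 1.62 × 10^7 m³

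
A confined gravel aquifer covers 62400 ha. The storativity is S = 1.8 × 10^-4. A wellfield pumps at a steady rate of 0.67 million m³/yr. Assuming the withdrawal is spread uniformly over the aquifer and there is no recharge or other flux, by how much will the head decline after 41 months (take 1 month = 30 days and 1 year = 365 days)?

Δh ≈ 20.1 m

A = 62400 ha = 6.24 × 10^8 m²
Q = 0.67 million m³/yr = 1836 m³/d
t = 41 months = 1230 d
ΔV = Q × t = 1836 m³/d × 1230 d = 2.258 × 10^6 m³
Δh = ΔV / (S × A) = 2.258 × 10^6 / (1.8 × 10^-4 × 6.24 × 10^8) = 20.1 m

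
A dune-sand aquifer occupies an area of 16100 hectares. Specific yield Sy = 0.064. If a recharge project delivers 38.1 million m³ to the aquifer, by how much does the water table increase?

A = 16100 hectares = 1.61 × 10^8 m²
ΔV = 38.1 million m³ = 3.81 × 10^7 m³
Δh = ΔV / (Sy × A) = 3.81 × 10^7 m³ / (0.064 × 1.61 × 10^8 m²) = 3.698 m

Δh ≈ 3.7 m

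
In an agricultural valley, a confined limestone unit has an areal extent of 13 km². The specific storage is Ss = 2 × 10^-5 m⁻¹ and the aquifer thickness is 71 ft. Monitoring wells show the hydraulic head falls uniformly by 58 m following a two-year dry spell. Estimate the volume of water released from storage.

ΔV ≈ 3.26 × 10^5 m³

b = 71 ft = 21.64 m
S = Ss × b = 2 × 10^-5 m⁻¹ × 21.64 m = 4.328 × 10^-4
A = 13 km² = 1.3 × 10^7 m²
ΔV = S × A × Δh = 4.328 × 10^-4 × 1.3 × 10^7 m² × 58 m = 3.263 × 10^5 m³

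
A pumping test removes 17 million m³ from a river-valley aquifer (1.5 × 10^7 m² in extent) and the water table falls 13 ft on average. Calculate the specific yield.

Δh = 13 ft = 3.962 m
ΔV = 17 million m³ = 1.7 × 10^7 m³
Sy = ΔV / (A × Δh) = 1.7 × 10^7 m³ / (1.5 × 10^7 m² × 3.962 m) = 0.286

Sy ≈ 0.29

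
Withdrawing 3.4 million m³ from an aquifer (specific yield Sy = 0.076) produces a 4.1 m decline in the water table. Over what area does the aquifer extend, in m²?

A ≈ 1.09 × 10^7 m²

ΔV = 3.4 million m³ = 3.4 × 10^6 m³
A = ΔV / (Sy × Δh) = 3.4 × 10^6 / (0.076 × 4.1) = 1.091 × 10^7 m²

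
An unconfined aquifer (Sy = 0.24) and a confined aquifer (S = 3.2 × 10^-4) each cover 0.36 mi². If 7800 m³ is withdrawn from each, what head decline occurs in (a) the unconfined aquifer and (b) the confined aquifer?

Δh_u ≈ 0.0349 m; Δh_c ≈ 26.1 m

A = 0.36 mi² = 9.324 × 10^5 m²
Unconfined: Δh_u = ΔV/(Sy·A) = 7800/(0.24 × 9.324 × 10^5) = 0.03486 m
Confined: Δh_c = ΔV/(S·A) = 7800/(3.2 × 10^-4 × 9.324 × 10^5) = 26.14 m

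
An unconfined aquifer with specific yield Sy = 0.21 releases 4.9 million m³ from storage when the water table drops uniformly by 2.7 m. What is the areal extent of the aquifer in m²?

A ≈ 8.64 × 10^6 m²

ΔV = 4.9 million m³ = 4.9 × 10^6 m³
A = ΔV / (Sy × Δh) = 4.9 × 10^6 / (0.21 × 2.7) = 8.642 × 10^6 m²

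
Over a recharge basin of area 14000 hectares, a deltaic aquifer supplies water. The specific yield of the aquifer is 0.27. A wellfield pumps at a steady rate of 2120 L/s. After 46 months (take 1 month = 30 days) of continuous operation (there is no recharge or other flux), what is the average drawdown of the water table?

A = 14000 hectares = 1.4 × 10^8 m²
Q = 2120 L/s = 1.832 × 10^5 m³/d
t = 46 months = 1380 d
ΔV = Q × t = 1.832 × 10^5 m³/d × 1380 d = 2.528 × 10^8 m³
Δh = ΔV / (Sy × A) = 2.528 × 10^8 / (0.27 × 1.4 × 10^8) = 6.687 m

Δh ≈ 6.69 m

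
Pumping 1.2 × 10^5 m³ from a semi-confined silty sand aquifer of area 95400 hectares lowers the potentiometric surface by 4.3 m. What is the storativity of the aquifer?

A = 95400 hectares = 9.54 × 10^8 m²
S = ΔV / (A × Δh) = 1.2 × 10^5 m³ / (9.54 × 10^8 m² × 4.3 m) = 2.925 × 10^-5

S ≈ 2.9 × 10^-5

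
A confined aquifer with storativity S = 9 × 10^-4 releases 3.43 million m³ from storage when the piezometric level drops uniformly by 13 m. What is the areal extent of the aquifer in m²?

A ≈ 2.93 × 10^8 m²

ΔV = 3.43 million m³ = 3.43 × 10^6 m³
A = ΔV / (S × Δh) = 3.43 × 10^6 / (9 × 10^-4 × 13) = 2.932 × 10^8 m²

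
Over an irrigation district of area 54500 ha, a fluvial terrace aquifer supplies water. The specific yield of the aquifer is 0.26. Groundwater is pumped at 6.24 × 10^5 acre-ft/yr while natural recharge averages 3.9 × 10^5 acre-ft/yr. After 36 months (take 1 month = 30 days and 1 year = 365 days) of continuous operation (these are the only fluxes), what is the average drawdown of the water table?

Δh ≈ 6.03 m

A = 54500 ha = 5.45 × 10^8 m²
Net abstraction = 6.24 × 10^5 − 3.9 × 10^5 = 2.34 × 10^5 acre-ft/yr
Q_net = 2.34 × 10^5 acre-ft/yr = 7.908 × 10^5 m³/d
t = 36 months = 1080 d
ΔV = Q × t = 7.908 × 10^5 m³/d × 1080 d = 8.54 × 10^8 m³
Δh = ΔV / (Sy × A) = 8.54 × 10^8 / (0.26 × 5.45 × 10^8) = 6.027 m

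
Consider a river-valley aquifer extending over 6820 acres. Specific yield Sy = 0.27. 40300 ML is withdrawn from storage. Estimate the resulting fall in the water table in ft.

Δh ≈ 17.7 ft

A = 6820 acres = 2.76 × 10^7 m²
ΔV = 40300 ML = 4.03 × 10^7 m³
Δh = ΔV / (Sy × A) = 4.03 × 10^7 m³ / (0.27 × 2.76 × 10^7 m²) = 5.408 m
Δh = 5.408 m = 17.74 ft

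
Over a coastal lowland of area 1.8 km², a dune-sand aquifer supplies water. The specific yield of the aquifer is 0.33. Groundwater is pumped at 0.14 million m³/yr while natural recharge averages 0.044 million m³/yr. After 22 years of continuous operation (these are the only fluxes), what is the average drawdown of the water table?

A = 1.8 km² = 1.8 × 10^6 m²
Net abstraction = 0.14 − 0.044 = 0.096 million m³/yr
Q_net = 0.096 million m³/yr = 263 m³/d
t = 22 years = 8030 d
ΔV = Q × t = 263 m³/d × 8030 d = 2.112 × 10^6 m³
Δh = ΔV / (Sy × A) = 2.112 × 10^6 / (0.33 × 1.8 × 10^6) = 3.556 m

Δh ≈ 3.56 m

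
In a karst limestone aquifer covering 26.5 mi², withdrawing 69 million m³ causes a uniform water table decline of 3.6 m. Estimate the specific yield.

Sy ≈ 0.28

A = 26.5 mi² = 6.863 × 10^7 m²
ΔV = 69 million m³ = 6.9 × 10^7 m³
Sy = ΔV / (A × Δh) = 6.9 × 10^7 m³ / (6.863 × 10^7 m² × 3.6 m) = 0.2793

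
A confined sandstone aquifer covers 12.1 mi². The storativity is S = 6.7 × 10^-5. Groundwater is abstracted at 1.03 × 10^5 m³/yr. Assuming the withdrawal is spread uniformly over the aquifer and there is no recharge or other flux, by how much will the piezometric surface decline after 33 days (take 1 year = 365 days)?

A = 12.1 mi² = 3.134 × 10^7 m²
Q = 1.03 × 10^5 m³/yr = 282.2 m³/d
ΔV = Q × t = 282.2 m³/d × 33 d = 9312 m³
Δh = ΔV / (S × A) = 9312 / (6.7 × 10^-5 × 3.134 × 10^7) = 4.435 m

Δh ≈ 4.44 m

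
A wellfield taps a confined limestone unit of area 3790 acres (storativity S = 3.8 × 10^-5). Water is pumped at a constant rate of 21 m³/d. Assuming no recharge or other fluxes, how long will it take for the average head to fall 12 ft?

A = 3790 acres = 1.534 × 10^7 m²
Δh = 12 ft = 3.658 m
ΔV = S × A × Δh = 3.8 × 10^-5 × 1.534 × 10^7 × 3.658 = 2132 m³
t = ΔV / Q = 2132 m³ / 21 m³/d = 101.5 d

t ≈ 102 days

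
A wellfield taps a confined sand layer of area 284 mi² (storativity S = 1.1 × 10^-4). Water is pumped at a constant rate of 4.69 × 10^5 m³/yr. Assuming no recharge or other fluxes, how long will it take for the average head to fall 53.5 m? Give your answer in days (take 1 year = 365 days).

t ≈ 3370 days

A = 284 mi² = 7.356 × 10^8 m²
ΔV = S × A × Δh = 1.1 × 10^-4 × 7.356 × 10^8 × 53.5 = 4.329 × 10^6 m³
Q = 4.69 × 10^5 m³/yr = 1285 m³/d
t = ΔV / Q = 4.329 × 10^6 m³ / 1285 m³/d = 3369 d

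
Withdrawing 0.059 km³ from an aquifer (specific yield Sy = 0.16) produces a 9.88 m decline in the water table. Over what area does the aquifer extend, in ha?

A ≈ 3730 ha

ΔV = 0.059 km³ = 5.9 × 10^7 m³
A = ΔV / (Sy × Δh) = 5.9 × 10^7 / (0.16 × 9.88) = 3.732 × 10^7 m²
A = 3.732 × 10^7 m² = 3732 ha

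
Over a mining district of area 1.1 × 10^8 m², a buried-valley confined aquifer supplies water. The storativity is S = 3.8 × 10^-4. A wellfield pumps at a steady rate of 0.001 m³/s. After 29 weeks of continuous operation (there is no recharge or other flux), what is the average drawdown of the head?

Δh ≈ 0.42 m

Q = 0.001 m³/s = 86.4 m³/d
t = 29 weeks = 203 d
ΔV = Q × t = 86.4 m³/d × 203 d = 17540 m³
Δh = ΔV / (S × A) = 17540 / (3.8 × 10^-4 × 1.1 × 10^8) = 0.4196 m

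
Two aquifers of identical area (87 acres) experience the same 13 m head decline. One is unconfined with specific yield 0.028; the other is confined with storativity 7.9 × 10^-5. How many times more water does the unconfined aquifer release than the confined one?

A = 87 acres = 3.521 × 10^5 m²
Unconfined: ΔV_u = Sy × A × Δh = 0.028 × 3.521 × 10^5 × 13 = 1.282 × 10^5 m³
Confined: ΔV_c = S × A × Δh = 7.9 × 10^-5 × 3.521 × 10^5 × 13 = 361.6 m³
Ratio = ΔV_u / ΔV_c = Sy / S = 0.028 / 7.9 × 10^-5 = 354.4

ΔV_u / ΔV_c ≈ 354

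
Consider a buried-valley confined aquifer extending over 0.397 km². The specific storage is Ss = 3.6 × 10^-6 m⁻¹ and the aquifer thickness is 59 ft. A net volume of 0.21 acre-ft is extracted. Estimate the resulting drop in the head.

Δh ≈ 10.1 m

b = 59 ft = 17.98 m
S = Ss × b = 3.6 × 10^-6 m⁻¹ × 17.98 m = 6.474 × 10^-5
A = 0.397 km² = 3.97 × 10^5 m²
ΔV = 0.21 acre-ft = 259 m³
Δh = ΔV / (S × A) = 259 m³ / (6.474 × 10^-5 × 3.97 × 10^5 m²) = 10.08 m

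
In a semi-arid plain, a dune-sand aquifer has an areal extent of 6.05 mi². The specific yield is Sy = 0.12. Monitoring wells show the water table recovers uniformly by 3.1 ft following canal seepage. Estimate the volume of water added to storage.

ΔV ≈ 1.78 × 10^6 m³

A = 6.05 mi² = 1.567 × 10^7 m²
Δh = 3.1 ft = 0.9449 m
ΔV = Sy × A × Δh = 0.12 × 1.567 × 10^7 m² × 0.9449 m = 1.777 × 10^6 m³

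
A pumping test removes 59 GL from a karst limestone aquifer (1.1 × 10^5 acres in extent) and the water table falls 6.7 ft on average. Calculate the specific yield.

Sy ≈ 0.065

A = 1.1 × 10^5 acres = 4.452 × 10^8 m²
Δh = 6.7 ft = 2.042 m
ΔV = 59 GL = 5.9 × 10^7 m³
Sy = ΔV / (A × Δh) = 5.9 × 10^7 m³ / (4.452 × 10^8 m² × 2.042 m) = 0.0649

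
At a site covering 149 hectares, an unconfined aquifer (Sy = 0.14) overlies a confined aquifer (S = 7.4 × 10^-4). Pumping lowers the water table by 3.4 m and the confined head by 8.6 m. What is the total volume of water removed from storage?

A = 149 hectares = 1.49 × 10^6 m²
Unconfined: ΔV_u = Sy × A × Δh_u = 0.14 × 1.49 × 10^6 × 3.4 = 7.092 × 10^5 m³
Confined: ΔV_c = S × A × Δh_c = 7.4 × 10^-4 × 1.49 × 10^6 × 8.6 = 9482 m³
Total ΔV = 7.092 × 10^5 + 9482 = 7.187 × 10^5 m³

ΔV ≈ 7.19 × 10^5 m³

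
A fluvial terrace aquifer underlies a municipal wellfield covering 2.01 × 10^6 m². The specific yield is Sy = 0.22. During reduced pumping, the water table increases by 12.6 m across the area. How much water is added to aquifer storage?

ΔV ≈ 5.57 × 10^6 m³

ΔV = Sy × A × Δh = 0.22 × 2.01 × 10^6 m² × 12.6 m = 5.572 × 10^6 m³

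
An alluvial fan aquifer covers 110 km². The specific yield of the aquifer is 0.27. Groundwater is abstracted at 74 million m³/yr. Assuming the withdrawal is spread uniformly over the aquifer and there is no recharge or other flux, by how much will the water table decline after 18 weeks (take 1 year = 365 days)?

A = 110 km² = 1.1 × 10^8 m²
Q = 74 million m³/yr = 2.027 × 10^5 m³/d
t = 18 weeks = 126 d
ΔV = Q × t = 2.027 × 10^5 m³/d × 126 d = 2.555 × 10^7 m³
Δh = ΔV / (Sy × A) = 2.555 × 10^7 / (0.27 × 1.1 × 10^8) = 0.8601 m

Δh ≈ 0.86 m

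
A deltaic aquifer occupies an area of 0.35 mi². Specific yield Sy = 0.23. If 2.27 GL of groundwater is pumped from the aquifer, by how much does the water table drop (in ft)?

A = 0.35 mi² = 9.065 × 10^5 m²
ΔV = 2.27 GL = 2.27 × 10^6 m³
Δh = ΔV / (Sy × A) = 2.27 × 10^6 m³ / (0.23 × 9.065 × 10^5 m²) = 10.89 m
Δh = 10.89 m = 35.72 ft

Δh ≈ 35.7 ft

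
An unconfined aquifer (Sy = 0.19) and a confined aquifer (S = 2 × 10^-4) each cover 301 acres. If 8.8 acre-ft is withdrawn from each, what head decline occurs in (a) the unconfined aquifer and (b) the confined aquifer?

Δh_u ≈ 0.0469 m; Δh_c ≈ 44.6 m

A = 301 acres = 1.218 × 10^6 m²
ΔV = 8.8 acre-ft = 10850 m³
Unconfined: Δh_u = ΔV/(Sy·A) = 10850/(0.19 × 1.218 × 10^6) = 0.0469 m
Confined: Δh_c = ΔV/(S·A) = 10850/(2 × 10^-4 × 1.218 × 10^6) = 44.56 m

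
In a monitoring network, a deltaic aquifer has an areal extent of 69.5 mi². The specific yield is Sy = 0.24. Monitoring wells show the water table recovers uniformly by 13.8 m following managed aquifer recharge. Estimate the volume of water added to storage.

ΔV ≈ 5.96 × 10^8 m³

A = 69.5 mi² = 1.8 × 10^8 m²
ΔV = Sy × A × Δh = 0.24 × 1.8 × 10^8 m² × 13.8 m = 5.962 × 10^8 m³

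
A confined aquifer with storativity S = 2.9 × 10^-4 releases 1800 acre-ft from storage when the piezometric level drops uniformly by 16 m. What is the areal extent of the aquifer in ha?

A ≈ 47900 ha

ΔV = 1800 acre-ft = 2.22 × 10^6 m³
A = ΔV / (S × Δh) = 2.22 × 10^6 / (2.9 × 10^-4 × 16) = 4.785 × 10^8 m²
A = 4.785 × 10^8 m² = 47850 ha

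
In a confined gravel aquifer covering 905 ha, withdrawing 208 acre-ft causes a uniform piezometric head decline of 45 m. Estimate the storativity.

A = 905 ha = 9.05 × 10^6 m²
ΔV = 208 acre-ft = 2.566 × 10^5 m³
S = ΔV / (A × Δh) = 2.566 × 10^5 m³ / (9.05 × 10^6 m² × 45 m) = 6.3 × 10^-4

S ≈ 6.3 × 10^-4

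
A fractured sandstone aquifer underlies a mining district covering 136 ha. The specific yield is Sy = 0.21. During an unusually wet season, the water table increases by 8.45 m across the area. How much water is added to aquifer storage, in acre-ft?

A = 136 ha = 1.36 × 10^6 m²
ΔV = Sy × A × Δh = 0.21 × 1.36 × 10^6 m² × 8.45 m = 2.413 × 10^6 m³
ΔV = 2.413 × 10^6 m³ = 1957 acre-ft

ΔV ≈ 1960 acre-ft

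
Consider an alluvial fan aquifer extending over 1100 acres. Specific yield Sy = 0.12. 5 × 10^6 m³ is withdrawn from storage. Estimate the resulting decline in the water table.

A = 1100 acres = 4.452 × 10^6 m²
Δh = ΔV / (Sy × A) = 5 × 10^6 m³ / (0.12 × 4.452 × 10^6 m²) = 9.36 m

Δh ≈ 9.36 m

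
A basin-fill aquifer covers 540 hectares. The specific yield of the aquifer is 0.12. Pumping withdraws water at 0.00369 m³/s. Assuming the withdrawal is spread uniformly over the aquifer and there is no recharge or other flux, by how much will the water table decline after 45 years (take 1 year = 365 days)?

Δh ≈ 8.08 m

A = 540 hectares = 5.4 × 10^6 m²
Q = 0.00369 m³/s = 318.8 m³/d
t = 45 years = 16420 d
ΔV = Q × t = 318.8 m³/d × 16420 d = 5.237 × 10^6 m³
Δh = ΔV / (Sy × A) = 5.237 × 10^6 / (0.12 × 5.4 × 10^6) = 8.081 m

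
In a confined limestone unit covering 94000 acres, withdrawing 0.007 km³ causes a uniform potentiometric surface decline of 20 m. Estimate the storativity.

S ≈ 9.2 × 10^-4

A = 94000 acres = 3.804 × 10^8 m²
ΔV = 0.007 km³ = 7 × 10^6 m³
S = ΔV / (A × Δh) = 7 × 10^6 m³ / (3.804 × 10^8 m² × 20 m) = 9.201 × 10^-4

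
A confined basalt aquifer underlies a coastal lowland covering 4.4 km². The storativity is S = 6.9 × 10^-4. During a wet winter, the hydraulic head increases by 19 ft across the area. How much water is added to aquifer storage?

ΔV ≈ 17600 m³

A = 4.4 km² = 4.4 × 10^6 m²
Δh = 19 ft = 5.791 m
ΔV = S × A × Δh = 6.9 × 10^-4 × 4.4 × 10^6 m² × 5.791 m = 17580 m³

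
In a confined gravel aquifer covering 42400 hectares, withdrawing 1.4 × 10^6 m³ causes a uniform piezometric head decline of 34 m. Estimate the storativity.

S ≈ 9.7 × 10^-5

A = 42400 hectares = 4.24 × 10^8 m²
S = ΔV / (A × Δh) = 1.4 × 10^6 m³ / (4.24 × 10^8 m² × 34 m) = 9.711 × 10^-5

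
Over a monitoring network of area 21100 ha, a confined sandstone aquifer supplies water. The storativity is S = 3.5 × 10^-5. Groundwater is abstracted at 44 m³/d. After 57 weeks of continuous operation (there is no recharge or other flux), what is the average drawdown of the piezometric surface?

A = 21100 ha = 2.11 × 10^8 m²
t = 57 weeks = 399 d
ΔV = Q × t = 44 m³/d × 399 d = 17560 m³
Δh = ΔV / (S × A) = 17560 / (3.5 × 10^-5 × 2.11 × 10^8) = 2.377 m

Δh ≈ 2.38 m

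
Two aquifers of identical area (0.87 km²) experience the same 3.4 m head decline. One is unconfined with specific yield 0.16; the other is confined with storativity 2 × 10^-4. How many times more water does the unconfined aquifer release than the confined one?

A = 0.87 km² = 8.7 × 10^5 m²
Unconfined: ΔV_u = Sy × A × Δh = 0.16 × 8.7 × 10^5 × 3.4 = 4.733 × 10^5 m³
Confined: ΔV_c = S × A × Δh = 2 × 10^-4 × 8.7 × 10^5 × 3.4 = 591.6 m³
Ratio = ΔV_u / ΔV_c = Sy / S = 0.16 / 2 × 10^-4 = 800

ΔV_u / ΔV_c ≈ 800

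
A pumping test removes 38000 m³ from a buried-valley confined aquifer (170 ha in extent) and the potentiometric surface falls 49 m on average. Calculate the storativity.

S ≈ 4.6 × 10^-4

A = 170 ha = 1.7 × 10^6 m²
S = ΔV / (A × Δh) = 38000 m³ / (1.7 × 10^6 m² × 49 m) = 4.562 × 10^-4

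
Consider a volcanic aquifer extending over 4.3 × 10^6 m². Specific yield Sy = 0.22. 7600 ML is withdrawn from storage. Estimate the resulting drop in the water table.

Δh ≈ 8.03 m

ΔV = 7600 ML = 7.6 × 10^6 m³
Δh = ΔV / (Sy × A) = 7.6 × 10^6 m³ / (0.22 × 4.3 × 10^6 m²) = 8.034 m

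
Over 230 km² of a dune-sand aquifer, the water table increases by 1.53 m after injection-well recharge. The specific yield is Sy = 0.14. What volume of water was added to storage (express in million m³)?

ΔV ≈ 49.3 million m³

A = 230 km² = 2.3 × 10^8 m²
ΔV = Sy × A × Δh = 0.14 × 2.3 × 10^8 m² × 1.53 m = 4.927 × 10^7 m³
ΔV = 4.927 × 10^7 m³ = 49.27 million m³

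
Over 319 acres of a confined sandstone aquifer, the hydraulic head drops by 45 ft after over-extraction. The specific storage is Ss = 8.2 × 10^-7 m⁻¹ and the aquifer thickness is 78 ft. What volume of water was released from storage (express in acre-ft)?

ΔV ≈ 0.28 acre-ft

b = 78 ft = 23.77 m
S = Ss × b = 8.2 × 10^-7 m⁻¹ × 23.77 m = 1.95 × 10^-5
A = 319 acres = 1.291 × 10^6 m²
Δh = 45 ft = 13.72 m
ΔV = S × A × Δh = 1.95 × 10^-5 × 1.291 × 10^6 m² × 13.72 m = 345.2 m³
ΔV = 345.2 m³ = 0.2799 acre-ft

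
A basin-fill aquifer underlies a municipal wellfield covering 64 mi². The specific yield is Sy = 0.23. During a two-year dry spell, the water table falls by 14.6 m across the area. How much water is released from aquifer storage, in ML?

ΔV ≈ 5.57 × 10^5 ML

A = 64 mi² = 1.658 × 10^8 m²
ΔV = Sy × A × Δh = 0.23 × 1.658 × 10^8 m² × 14.6 m = 5.566 × 10^8 m³
ΔV = 5.566 × 10^8 m³ = 5.566 × 10^5 ML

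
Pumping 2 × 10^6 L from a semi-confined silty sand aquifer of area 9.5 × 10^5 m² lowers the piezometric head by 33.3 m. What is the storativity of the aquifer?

S ≈ 6.3 × 10^-5

ΔV = 2 × 10^6 L = 2000 m³
S = ΔV / (A × Δh) = 2000 m³ / (9.5 × 10^5 m² × 33.3 m) = 6.322 × 10^-5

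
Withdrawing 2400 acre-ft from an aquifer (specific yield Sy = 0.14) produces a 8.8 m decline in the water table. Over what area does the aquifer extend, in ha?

A ≈ 240 ha

ΔV = 2400 acre-ft = 2.96 × 10^6 m³
A = ΔV / (Sy × Δh) = 2.96 × 10^6 / (0.14 × 8.8) = 2.403 × 10^6 m²
A = 2.403 × 10^6 m² = 240.3 ha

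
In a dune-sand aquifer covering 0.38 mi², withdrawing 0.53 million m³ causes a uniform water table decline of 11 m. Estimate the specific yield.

A = 0.38 mi² = 9.842 × 10^5 m²
ΔV = 0.53 million m³ = 5.3 × 10^5 m³
Sy = ΔV / (A × Δh) = 5.3 × 10^5 m³ / (9.842 × 10^5 m² × 11 m) = 0.04896

Sy ≈ 0.049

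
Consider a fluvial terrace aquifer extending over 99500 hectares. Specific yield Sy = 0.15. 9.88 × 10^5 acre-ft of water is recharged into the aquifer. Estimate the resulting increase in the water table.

A = 99500 hectares = 9.95 × 10^8 m²
ΔV = 9.88 × 10^5 acre-ft = 1.219 × 10^9 m³
Δh = ΔV / (Sy × A) = 1.219 × 10^9 m³ / (0.15 × 9.95 × 10^8 m²) = 8.165 m

Δh ≈ 8.17 m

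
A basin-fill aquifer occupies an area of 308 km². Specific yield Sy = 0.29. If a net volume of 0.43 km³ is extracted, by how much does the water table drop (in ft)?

A = 308 km² = 3.08 × 10^8 m²
ΔV = 0.43 km³ = 4.3 × 10^8 m³
Δh = ΔV / (Sy × A) = 4.3 × 10^8 m³ / (0.29 × 3.08 × 10^8 m²) = 4.814 m
Δh = 4.814 m = 15.79 ft

Δh ≈ 15.8 ft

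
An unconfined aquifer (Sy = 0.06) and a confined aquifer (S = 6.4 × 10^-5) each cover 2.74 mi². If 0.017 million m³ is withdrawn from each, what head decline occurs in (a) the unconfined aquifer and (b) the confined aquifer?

A = 2.74 mi² = 7.097 × 10^6 m²
ΔV = 0.017 million m³ = 17000 m³
Unconfined: Δh_u = ΔV/(Sy·A) = 17000/(0.06 × 7.097 × 10^6) = 0.03993 m
Confined: Δh_c = ΔV/(S·A) = 17000/(6.4 × 10^-5 × 7.097 × 10^6) = 37.43 m

Δh_u ≈ 0.0399 m; Δh_c ≈ 37.4 m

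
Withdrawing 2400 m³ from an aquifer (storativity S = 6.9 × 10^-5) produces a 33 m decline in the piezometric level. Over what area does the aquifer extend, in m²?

A ≈ 1.05 × 10^6 m²

A = ΔV / (S × Δh) = 2400 / (6.9 × 10^-5 × 33) = 1.054 × 10^6 m²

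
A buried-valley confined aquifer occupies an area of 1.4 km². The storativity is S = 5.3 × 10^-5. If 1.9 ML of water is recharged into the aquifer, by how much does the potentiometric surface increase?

Δh ≈ 25.6 m

A = 1.4 km² = 1.4 × 10^6 m²
ΔV = 1.9 ML = 1900 m³
Δh = ΔV / (S × A) = 1900 m³ / (5.3 × 10^-5 × 1.4 × 10^6 m²) = 25.61 m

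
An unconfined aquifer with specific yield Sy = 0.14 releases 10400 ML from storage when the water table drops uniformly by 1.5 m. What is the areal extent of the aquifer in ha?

A ≈ 4950 ha

ΔV = 10400 ML = 1.04 × 10^7 m³
A = ΔV / (Sy × Δh) = 1.04 × 10^7 / (0.14 × 1.5) = 4.952 × 10^7 m²
A = 4.952 × 10^7 m² = 4952 ha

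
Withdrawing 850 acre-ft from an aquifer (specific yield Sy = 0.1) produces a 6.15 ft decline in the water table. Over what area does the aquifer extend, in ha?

A ≈ 559 ha

Δh = 6.15 ft = 1.875 m
ΔV = 850 acre-ft = 1.048 × 10^6 m³
A = ΔV / (Sy × Δh) = 1.048 × 10^6 / (0.1 × 1.875) = 5.593 × 10^6 m²
A = 5.593 × 10^6 m² = 559.3 ha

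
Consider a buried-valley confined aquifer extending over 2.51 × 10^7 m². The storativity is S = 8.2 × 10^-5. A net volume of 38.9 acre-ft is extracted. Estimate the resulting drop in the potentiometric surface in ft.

ΔV = 38.9 acre-ft = 47980 m³
Δh = ΔV / (S × A) = 47980 m³ / (8.2 × 10^-5 × 2.51 × 10^7 m²) = 23.31 m
Δh = 23.31 m = 76.49 ft

Δh ≈ 76.5 ft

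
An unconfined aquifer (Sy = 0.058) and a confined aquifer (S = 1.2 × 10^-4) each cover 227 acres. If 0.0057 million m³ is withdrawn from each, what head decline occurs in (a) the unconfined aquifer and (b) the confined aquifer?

Δh_u ≈ 0.107 m; Δh_c ≈ 51.7 m

A = 227 acres = 9.186 × 10^5 m²
ΔV = 0.0057 million m³ = 5700 m³
Unconfined: Δh_u = ΔV/(Sy·A) = 5700/(0.058 × 9.186 × 10^5) = 0.107 m
Confined: Δh_c = ΔV/(S·A) = 5700/(1.2 × 10^-4 × 9.186 × 10^5) = 51.71 m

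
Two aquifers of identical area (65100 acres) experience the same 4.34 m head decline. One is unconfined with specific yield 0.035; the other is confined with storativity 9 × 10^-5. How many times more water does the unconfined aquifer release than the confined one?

ΔV_u / ΔV_c ≈ 389

A = 65100 acres = 2.635 × 10^8 m²
Unconfined: ΔV_u = Sy × A × Δh = 0.035 × 2.635 × 10^8 × 4.34 = 4.002 × 10^7 m³
Confined: ΔV_c = S × A × Δh = 9 × 10^-5 × 2.635 × 10^8 × 4.34 = 1.029 × 10^5 m³
Ratio = ΔV_u / ΔV_c = Sy / S = 0.035 / 9 × 10^-5 = 388.9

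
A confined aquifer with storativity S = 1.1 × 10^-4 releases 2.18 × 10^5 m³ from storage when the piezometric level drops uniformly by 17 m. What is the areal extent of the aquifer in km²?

A ≈ 117 km²

A = ΔV / (S × Δh) = 2.18 × 10^5 / (1.1 × 10^-4 × 17) = 1.166 × 10^8 m²
A = 1.166 × 10^8 m² = 116.6 km²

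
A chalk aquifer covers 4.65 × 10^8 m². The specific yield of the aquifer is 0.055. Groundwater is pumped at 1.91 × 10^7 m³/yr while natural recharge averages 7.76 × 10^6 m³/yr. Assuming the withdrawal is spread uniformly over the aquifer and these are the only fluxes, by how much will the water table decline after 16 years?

Δh ≈ 7.09 m

Net abstraction = 1.91 × 10^7 − 7.76 × 10^6 = 1.134 × 10^7 m³/yr
Q_net = 1.134 × 10^7 m³/yr = 31070 m³/d
t = 16 years = 5840 d
ΔV = Q × t = 31070 m³/d × 5840 d = 1.814 × 10^8 m³
Δh = ΔV / (Sy × A) = 1.814 × 10^8 / (0.055 × 4.65 × 10^8) = 7.094 m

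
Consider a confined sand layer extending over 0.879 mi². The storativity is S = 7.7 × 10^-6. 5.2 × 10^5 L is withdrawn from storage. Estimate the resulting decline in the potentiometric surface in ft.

A = 0.879 mi² = 2.277 × 10^6 m²
ΔV = 5.2 × 10^5 L = 520 m³
Δh = ΔV / (S × A) = 520 m³ / (7.7 × 10^-6 × 2.277 × 10^6 m²) = 29.66 m
Δh = 29.66 m = 97.32 ft

Δh ≈ 97.3 ft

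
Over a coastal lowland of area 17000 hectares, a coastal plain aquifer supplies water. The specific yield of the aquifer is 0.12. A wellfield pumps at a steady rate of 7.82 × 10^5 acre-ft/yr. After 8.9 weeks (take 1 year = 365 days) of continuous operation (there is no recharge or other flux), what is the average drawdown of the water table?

Δh ≈ 8.07 m

A = 17000 hectares = 1.7 × 10^8 m²
Q = 7.82 × 10^5 acre-ft/yr = 2.643 × 10^6 m³/d
t = 8.9 weeks = 62.3 d
ΔV = Q × t = 2.643 × 10^6 m³/d × 62.3 d = 1.646 × 10^8 m³
Δh = ΔV / (Sy × A) = 1.646 × 10^8 / (0.12 × 1.7 × 10^8) = 8.071 m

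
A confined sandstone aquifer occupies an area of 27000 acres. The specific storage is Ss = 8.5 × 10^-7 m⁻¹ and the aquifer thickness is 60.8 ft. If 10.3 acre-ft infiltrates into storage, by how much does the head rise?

Δh ≈ 7.38 m

b = 60.8 ft = 18.53 m
S = Ss × b = 8.5 × 10^-7 m⁻¹ × 18.53 m = 1.575 × 10^-5
A = 27000 acres = 1.093 × 10^8 m²
ΔV = 10.3 acre-ft = 12700 m³
Δh = ΔV / (S × A) = 12700 m³ / (1.575 × 10^-5 × 1.093 × 10^8 m²) = 7.382 m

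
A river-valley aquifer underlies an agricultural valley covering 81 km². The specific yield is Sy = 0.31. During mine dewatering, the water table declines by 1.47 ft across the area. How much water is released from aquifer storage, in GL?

ΔV ≈ 11.3 GL

A = 81 km² = 8.1 × 10^7 m²
Δh = 1.47 ft = 0.4481 m
ΔV = Sy × A × Δh = 0.31 × 8.1 × 10^7 m² × 0.4481 m = 1.125 × 10^7 m³
ΔV = 1.125 × 10^7 m³ = 11.25 GL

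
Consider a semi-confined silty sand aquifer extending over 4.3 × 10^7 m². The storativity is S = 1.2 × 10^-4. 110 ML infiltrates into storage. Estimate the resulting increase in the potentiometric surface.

Δh ≈ 21.3 m

ΔV = 110 ML = 1.1 × 10^5 m³
Δh = ΔV / (S × A) = 1.1 × 10^5 m³ / (1.2 × 10^-4 × 4.3 × 10^7 m²) = 21.32 m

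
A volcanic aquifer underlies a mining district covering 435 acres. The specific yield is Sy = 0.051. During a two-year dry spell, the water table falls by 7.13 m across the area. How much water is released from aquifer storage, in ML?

A = 435 acres = 1.76 × 10^6 m²
ΔV = Sy × A × Δh = 0.051 × 1.76 × 10^6 m² × 7.13 m = 6.401 × 10^5 m³
ΔV = 6.401 × 10^5 m³ = 640.1 ML

ΔV ≈ 640 ML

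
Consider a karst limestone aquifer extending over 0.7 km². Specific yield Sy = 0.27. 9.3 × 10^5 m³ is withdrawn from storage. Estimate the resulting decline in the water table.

Δh ≈ 4.92 m

A = 0.7 km² = 7 × 10^5 m²
Δh = ΔV / (Sy × A) = 9.3 × 10^5 m³ / (0.27 × 7 × 10^5 m²) = 4.921 m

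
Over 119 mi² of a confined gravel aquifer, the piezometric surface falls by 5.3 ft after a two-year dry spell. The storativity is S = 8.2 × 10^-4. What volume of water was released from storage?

A = 119 mi² = 3.082 × 10^8 m²
Δh = 5.3 ft = 1.615 m
ΔV = S × A × Δh = 8.2 × 10^-4 × 3.082 × 10^8 m² × 1.615 m = 4.083 × 10^5 m³

ΔV ≈ 4.08 × 10^5 m³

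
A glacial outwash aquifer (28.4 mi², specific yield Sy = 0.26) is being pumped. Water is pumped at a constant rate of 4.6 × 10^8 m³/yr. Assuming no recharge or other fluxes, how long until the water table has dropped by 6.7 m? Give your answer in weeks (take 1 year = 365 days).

A = 28.4 mi² = 7.356 × 10^7 m²
ΔV = Sy × A × Δh = 0.26 × 7.356 × 10^7 × 6.7 = 1.281 × 10^8 m³
Q = 4.6 × 10^8 m³/yr = 1.26 × 10^6 m³/d
t = ΔV / Q = 1.281 × 10^8 m³ / 1.26 × 10^6 m³/d = 101.7 d
t = 101.7 d ≈ 14.52 weeks

t ≈ 14.5 weeks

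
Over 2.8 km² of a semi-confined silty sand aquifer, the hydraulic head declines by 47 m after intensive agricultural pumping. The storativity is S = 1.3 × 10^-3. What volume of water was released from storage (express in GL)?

ΔV ≈ 0.171 GL

A = 2.8 km² = 2.8 × 10^6 m²
ΔV = S × A × Δh = 0.0013 × 2.8 × 10^6 m² × 47 m = 1.711 × 10^5 m³
ΔV = 1.711 × 10^5 m³ = 0.1711 GL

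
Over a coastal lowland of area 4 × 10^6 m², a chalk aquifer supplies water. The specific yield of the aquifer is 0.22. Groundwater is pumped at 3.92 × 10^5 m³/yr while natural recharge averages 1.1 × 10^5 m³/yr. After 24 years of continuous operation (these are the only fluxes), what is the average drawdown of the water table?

Δh ≈ 7.69 m

Net abstraction = 3.92 × 10^5 − 1.1 × 10^5 = 2.82 × 10^5 m³/yr
Q_net = 2.82 × 10^5 m³/yr = 772.6 m³/d
t = 24 years = 8760 d
ΔV = Q × t = 772.6 m³/d × 8760 d = 6.768 × 10^6 m³
Δh = ΔV / (Sy × A) = 6.768 × 10^6 / (0.22 × 4 × 10^6) = 7.691 m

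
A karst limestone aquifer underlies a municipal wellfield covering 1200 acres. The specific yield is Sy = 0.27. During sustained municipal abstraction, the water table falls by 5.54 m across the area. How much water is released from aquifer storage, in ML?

A = 1200 acres = 4.856 × 10^6 m²
ΔV = Sy × A × Δh = 0.27 × 4.856 × 10^6 m² × 5.54 m = 7.264 × 10^6 m³
ΔV = 7.264 × 10^6 m³ = 7264 ML

ΔV ≈ 7260 ML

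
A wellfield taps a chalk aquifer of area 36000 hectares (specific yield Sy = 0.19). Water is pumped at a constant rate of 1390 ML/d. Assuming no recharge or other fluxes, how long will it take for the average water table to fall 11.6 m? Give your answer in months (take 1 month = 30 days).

A = 36000 hectares = 3.6 × 10^8 m²
ΔV = Sy × A × Δh = 0.19 × 3.6 × 10^8 × 11.6 = 7.934 × 10^8 m³
Q = 1390 ML/d = 1.39 × 10^6 m³/d
t = ΔV / Q = 7.934 × 10^8 m³ / 1.39 × 10^6 m³/d = 570.8 d
t = 570.8 d ≈ 19.03 months

t ≈ 19 months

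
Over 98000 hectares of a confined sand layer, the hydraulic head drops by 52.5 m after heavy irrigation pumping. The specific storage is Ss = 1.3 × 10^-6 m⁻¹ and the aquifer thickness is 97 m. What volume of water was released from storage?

ΔV ≈ 6.49 × 10^6 m³

S = Ss × b = 1.3 × 10^-6 m⁻¹ × 97 m = 1.261 × 10^-4
A = 98000 hectares = 9.8 × 10^8 m²
ΔV = S × A × Δh = 1.261 × 10^-4 × 9.8 × 10^8 m² × 52.5 m = 6.488 × 10^6 m³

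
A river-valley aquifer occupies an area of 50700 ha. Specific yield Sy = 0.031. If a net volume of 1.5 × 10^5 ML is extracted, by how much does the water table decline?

Δh ≈ 9.54 m

A = 50700 ha = 5.07 × 10^8 m²
ΔV = 1.5 × 10^5 ML = 1.5 × 10^8 m³
Δh = ΔV / (Sy × A) = 1.5 × 10^8 m³ / (0.031 × 5.07 × 10^8 m²) = 9.544 m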